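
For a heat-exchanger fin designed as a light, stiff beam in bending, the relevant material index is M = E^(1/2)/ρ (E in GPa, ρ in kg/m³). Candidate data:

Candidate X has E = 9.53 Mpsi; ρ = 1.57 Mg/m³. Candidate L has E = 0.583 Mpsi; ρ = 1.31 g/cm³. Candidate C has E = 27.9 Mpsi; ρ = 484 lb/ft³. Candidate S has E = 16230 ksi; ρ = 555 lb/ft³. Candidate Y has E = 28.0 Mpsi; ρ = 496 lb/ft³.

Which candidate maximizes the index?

candidate X

In SI units:
  candidate X: E = 65.71 GPa, ρ = 1570 kg/m³
  candidate L: E = 4.020 GPa, ρ = 1310 kg/m³
  candidate C: E = 192.4 GPa, ρ = 7753 kg/m³
  candidate S: E = 111.9 GPa, ρ = 8890 kg/m³
  candidate Y: E = 193.1 GPa, ρ = 7945 kg/m³
  candidate X: M = 5.16×10⁻³
  candidate C: M = 1.79×10⁻³
  candidate Y: M = 1.75×10⁻³
  candidate L: M = 1.53×10⁻³
  candidate S: M = 1.19×10⁻³
Highest index: candidate X.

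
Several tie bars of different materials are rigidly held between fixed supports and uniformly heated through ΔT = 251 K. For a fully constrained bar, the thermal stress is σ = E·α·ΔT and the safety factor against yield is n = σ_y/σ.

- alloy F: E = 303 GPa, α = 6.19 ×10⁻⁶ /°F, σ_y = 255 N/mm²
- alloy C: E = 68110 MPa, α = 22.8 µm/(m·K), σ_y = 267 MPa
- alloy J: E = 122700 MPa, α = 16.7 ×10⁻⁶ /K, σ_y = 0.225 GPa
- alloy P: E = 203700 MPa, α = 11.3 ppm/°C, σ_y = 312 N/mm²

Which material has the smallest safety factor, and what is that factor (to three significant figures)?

Per material, after unit conversion:
  alloy F: E = 303.0, α = 11.1, σ_y = 255.0 → σ = 847 MPa, n = 0.301
  alloy C: E = 68.11, α = 22.8, σ_y = 267.0 → σ = 390 MPa, n = 0.685
  alloy J: E = 122.7, α = 16.7, σ_y = 225.0 → σ = 514 MPa, n = 0.437
  alloy P: E = 203.7, α = 11.3, σ_y = 312.0 → σ = 578 MPa, n = 0.540
The minimum is alloy F at n = 0.301.

alloy F, n = 0.301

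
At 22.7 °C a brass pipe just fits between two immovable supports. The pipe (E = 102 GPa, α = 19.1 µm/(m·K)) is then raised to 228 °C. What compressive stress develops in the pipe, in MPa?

400 MPa

ΔT = 205.3 K. Constrained thermal stress σ = E·α·ΔT = 102.0×10³ MPa × 19.1×10⁻⁶ × 205.3 = 400 MPa (compressive).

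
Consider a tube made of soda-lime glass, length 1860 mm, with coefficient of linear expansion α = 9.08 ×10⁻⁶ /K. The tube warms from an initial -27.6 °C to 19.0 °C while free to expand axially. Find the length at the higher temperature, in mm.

1860.8 mm

ΔT = 19.0 − (-27.6) = 46.60 K.
ΔL = α·L₀·ΔT = 9.08×10⁻⁶ × 1860 mm × 46.60 K = 0.787 mm.
L = L₀ + ΔL = 1860 + 0.787 = 1860.8 mm.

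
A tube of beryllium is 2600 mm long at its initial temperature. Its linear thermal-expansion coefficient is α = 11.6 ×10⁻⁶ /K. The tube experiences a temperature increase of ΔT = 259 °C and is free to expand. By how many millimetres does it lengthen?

7.81 mm

ΔL = α·L₀·ΔT = 11.6×10⁻⁶ × 2600 mm × 259.0 K = 7.81 mm.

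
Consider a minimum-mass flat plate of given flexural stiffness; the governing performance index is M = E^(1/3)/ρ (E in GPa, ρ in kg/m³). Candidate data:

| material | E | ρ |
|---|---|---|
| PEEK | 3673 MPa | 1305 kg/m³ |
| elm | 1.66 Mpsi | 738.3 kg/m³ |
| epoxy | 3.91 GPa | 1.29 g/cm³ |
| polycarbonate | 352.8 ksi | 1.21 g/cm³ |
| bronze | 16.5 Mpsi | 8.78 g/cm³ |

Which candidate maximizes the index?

Convert each candidate to consistent units, then evaluate M:
  PEEK: E = 3.673 GPa, ρ = 1305 kg/m³
  elm: E = 11.45 GPa, ρ = 738.3 kg/m³
  epoxy: E = 3.910 GPa, ρ = 1290 kg/m³
  polycarbonate: E = 2.432 GPa, ρ = 1210 kg/m³
  bronze: E = 113.8 GPa, ρ = 8780 kg/m³
  elm: M = 3.05×10⁻³
  epoxy: M = 1.22×10⁻³
  PEEK: M = 1.18×10⁻³
  polycarbonate: M = 1.11×10⁻³
  bronze: M = 0.552×10⁻³
Elm has the largest M.

elm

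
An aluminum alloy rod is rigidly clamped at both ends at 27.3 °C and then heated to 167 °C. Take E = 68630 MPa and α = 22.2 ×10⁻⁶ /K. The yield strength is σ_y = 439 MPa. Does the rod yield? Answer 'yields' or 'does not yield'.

E = 68630 MPa = 68.63 GPa.
ΔT = 139.7 K. Constrained thermal stress σ = E·α·ΔT = 68.63×10³ MPa × 22.2×10⁻⁶ × 139.7 = 213 MPa (compressive).
Compare to σ_y = 439 MPa: σ < σ_y, so it does not yield.

does not yield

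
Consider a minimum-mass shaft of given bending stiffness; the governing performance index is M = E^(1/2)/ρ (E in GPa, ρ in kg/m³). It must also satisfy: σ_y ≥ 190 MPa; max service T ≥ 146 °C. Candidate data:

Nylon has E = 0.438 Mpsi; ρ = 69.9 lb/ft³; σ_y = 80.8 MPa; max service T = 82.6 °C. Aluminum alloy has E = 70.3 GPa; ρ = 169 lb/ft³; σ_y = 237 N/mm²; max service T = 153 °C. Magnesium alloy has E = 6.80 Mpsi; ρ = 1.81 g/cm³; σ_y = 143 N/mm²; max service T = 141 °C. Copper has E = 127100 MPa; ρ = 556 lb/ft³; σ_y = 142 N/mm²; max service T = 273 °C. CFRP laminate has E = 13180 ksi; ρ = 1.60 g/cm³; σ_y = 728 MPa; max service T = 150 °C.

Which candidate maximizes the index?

CFRP laminate

Screen on constraints: σ_y ≥ 190 MPa; max service T ≥ 146 °C. Survivors: aluminum alloy, CFRP laminate.
Normalizing units and computing the index:
  aluminum alloy: E = 70.30 GPa, ρ = 2707 kg/m³
  CFRP laminate: E = 90.87 GPa, ρ = 1600 kg/m³
  CFRP laminate: M = 5.96×10⁻³
  aluminum alloy: M = 3.10×10⁻³
Highest index: CFRP laminate.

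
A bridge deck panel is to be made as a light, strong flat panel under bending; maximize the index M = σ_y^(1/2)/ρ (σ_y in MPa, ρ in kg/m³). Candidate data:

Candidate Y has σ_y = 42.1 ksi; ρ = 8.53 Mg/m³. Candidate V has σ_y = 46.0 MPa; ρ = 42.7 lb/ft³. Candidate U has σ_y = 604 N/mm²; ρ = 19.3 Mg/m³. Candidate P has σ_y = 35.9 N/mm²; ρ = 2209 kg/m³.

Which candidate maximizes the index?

candidate V

Putting every candidate on a common basis:
  candidate Y: σ_y = 290.3 MPa, ρ = 8530 kg/m³
  candidate V: σ_y = 46.00 MPa, ρ = 684.0 kg/m³
  candidate U: σ_y = 604.0 MPa, ρ = 19300 kg/m³
  candidate P: σ_y = 35.90 MPa, ρ = 2209 kg/m³
  candidate V: M = 9.92×10⁻³
  candidate P: M = 2.71×10⁻³
  candidate Y: M = 2.00×10⁻³
  candidate U: M = 1.27×10⁻³
The maximum is for candidate V.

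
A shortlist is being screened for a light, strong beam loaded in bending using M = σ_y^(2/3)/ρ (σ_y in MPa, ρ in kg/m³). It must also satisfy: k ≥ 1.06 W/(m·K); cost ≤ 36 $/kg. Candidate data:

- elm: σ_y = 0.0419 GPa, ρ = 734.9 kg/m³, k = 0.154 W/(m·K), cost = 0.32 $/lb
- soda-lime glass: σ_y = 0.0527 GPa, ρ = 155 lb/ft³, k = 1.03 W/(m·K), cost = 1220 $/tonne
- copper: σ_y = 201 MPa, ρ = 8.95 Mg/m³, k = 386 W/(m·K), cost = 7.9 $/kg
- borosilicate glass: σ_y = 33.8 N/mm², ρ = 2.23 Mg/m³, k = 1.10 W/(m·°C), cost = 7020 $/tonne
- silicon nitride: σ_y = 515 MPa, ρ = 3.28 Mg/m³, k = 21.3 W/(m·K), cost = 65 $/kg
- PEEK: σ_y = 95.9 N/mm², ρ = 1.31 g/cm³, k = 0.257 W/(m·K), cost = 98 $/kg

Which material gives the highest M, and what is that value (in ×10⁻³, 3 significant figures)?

borosilicate glass, M = 4.69×10⁻³

Screen on constraints: k ≥ 1.06 W/(m·K); cost ≤ 36 $/kg. Survivors: copper, borosilicate glass.
Convert each candidate to consistent units, then evaluate M:
  copper: σ_y = 201.0 MPa, ρ = 8950 kg/m³
  borosilicate glass: σ_y = 33.80 MPa, ρ = 2230 kg/m³
  borosilicate glass: M = 4.69×10⁻³
  copper: M = 3.83×10⁻³
Borosilicate glass has the largest M.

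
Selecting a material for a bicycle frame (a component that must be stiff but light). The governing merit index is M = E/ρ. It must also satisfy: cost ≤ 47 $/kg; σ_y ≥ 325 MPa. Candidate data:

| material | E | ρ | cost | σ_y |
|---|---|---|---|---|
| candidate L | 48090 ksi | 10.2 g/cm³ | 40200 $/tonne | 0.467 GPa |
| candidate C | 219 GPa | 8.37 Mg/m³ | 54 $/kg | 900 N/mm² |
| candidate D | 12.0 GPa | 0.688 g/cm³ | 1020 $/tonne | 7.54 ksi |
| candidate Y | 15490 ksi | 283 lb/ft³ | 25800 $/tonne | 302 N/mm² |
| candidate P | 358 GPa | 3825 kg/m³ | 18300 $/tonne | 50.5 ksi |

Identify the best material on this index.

Screen on constraints: cost ≤ 47 $/kg; σ_y ≥ 325 MPa. Survivors: candidate L, candidate P.
After converting to SI:
  candidate L: E = 331.6 GPa, ρ = 10200 kg/m³
  candidate P: E = 358.0 GPa, ρ = 3825 kg/m³
  candidate P: M = 93.6 MN·m/kg
  candidate L: M = 32.5 MN·m/kg
Candidate P ranks first.

candidate P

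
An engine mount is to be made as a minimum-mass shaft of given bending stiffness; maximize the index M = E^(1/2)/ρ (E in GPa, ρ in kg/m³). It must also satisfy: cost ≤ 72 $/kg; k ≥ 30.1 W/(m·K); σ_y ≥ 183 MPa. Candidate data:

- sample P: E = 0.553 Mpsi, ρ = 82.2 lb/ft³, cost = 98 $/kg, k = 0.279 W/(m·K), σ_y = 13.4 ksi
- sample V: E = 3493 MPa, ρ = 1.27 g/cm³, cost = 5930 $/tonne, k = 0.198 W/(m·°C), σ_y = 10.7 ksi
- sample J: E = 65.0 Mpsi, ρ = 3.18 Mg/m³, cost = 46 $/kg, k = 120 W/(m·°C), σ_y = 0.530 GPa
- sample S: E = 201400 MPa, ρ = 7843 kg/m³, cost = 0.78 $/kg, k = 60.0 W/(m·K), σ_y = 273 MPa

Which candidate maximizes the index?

sample J

Screen on constraints: cost ≤ 72 $/kg; k ≥ 30.1 W/(m·K); σ_y ≥ 183 MPa. Survivors: sample J, sample S.
Putting every candidate on a common basis:
  sample J: E = 448.2 GPa, ρ = 3180 kg/m³
  sample S: E = 201.4 GPa, ρ = 7843 kg/m³
  sample J: M = 6.66×10⁻³
  sample S: M = 1.81×10⁻³
Highest index: sample J.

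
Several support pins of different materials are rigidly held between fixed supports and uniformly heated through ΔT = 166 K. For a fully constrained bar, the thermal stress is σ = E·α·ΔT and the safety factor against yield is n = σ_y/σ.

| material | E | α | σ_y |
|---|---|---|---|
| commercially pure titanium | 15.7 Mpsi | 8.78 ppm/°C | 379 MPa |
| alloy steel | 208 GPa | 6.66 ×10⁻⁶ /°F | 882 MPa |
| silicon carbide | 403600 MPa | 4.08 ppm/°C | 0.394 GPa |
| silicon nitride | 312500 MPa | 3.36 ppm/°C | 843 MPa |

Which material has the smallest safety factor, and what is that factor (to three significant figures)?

silicon carbide, n = 1.44

In consistent units (E in GPa, α in ×10⁻⁶/K, σ_y in MPa):
  commercially pure titanium: E = 108.2, α = 8.78, σ_y = 379.0 → σ = 158 MPa, n = 2.40
  alloy steel: E = 208.0, α = 12.0, σ_y = 882.0 → σ = 414 MPa, n = 2.13
  silicon carbide: E = 403.6, α = 4.08, σ_y = 394.0 → σ = 273 MPa, n = 1.44
  silicon nitride: E = 312.5, α = 3.36, σ_y = 843.0 → σ = 174 MPa, n = 4.84
Smallest n: silicon carbide with n = 1.44.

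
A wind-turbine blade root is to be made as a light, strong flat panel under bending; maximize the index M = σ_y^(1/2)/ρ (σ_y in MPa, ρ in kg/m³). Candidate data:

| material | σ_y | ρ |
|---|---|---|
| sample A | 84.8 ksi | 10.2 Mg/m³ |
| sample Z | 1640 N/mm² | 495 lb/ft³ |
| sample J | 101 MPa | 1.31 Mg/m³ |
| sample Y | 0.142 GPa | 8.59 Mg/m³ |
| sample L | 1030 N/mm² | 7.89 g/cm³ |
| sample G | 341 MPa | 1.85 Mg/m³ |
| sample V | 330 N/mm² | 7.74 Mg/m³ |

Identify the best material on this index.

sample G

Convert each candidate to consistent units, then evaluate M:
  sample A: σ_y = 584.7 MPa, ρ = 10200 kg/m³
  sample Z: σ_y = 1640 MPa, ρ = 7929 kg/m³
  sample J: σ_y = 101.0 MPa, ρ = 1310 kg/m³
  sample Y: σ_y = 142.0 MPa, ρ = 8590 kg/m³
  sample L: σ_y = 1030 MPa, ρ = 7890 kg/m³
  sample G: σ_y = 341.0 MPa, ρ = 1850 kg/m³
  sample V: σ_y = 330.0 MPa, ρ = 7740 kg/m³
  sample G: M = 9.98×10⁻³
  sample J: M = 7.67×10⁻³
  sample Z: M = 5.11×10⁻³
  sample L: M = 4.07×10⁻³
  sample A: M = 2.37×10⁻³
  sample V: M = 2.35×10⁻³
  sample Y: M = 1.39×10⁻³
Sample G has the largest M.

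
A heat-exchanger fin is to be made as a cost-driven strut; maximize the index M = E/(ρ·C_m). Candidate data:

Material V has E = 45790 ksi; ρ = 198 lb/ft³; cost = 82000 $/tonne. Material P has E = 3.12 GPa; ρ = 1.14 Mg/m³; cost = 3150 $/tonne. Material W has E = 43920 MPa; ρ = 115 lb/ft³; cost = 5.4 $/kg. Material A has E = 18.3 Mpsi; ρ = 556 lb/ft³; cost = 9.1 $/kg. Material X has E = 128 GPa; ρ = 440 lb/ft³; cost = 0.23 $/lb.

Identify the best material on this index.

In SI units:
  material V: E = 315.7 GPa, ρ = 3172 kg/m³, cost = 82.00 $/kg
  material P: E = 3.120 GPa, ρ = 1140 kg/m³, cost = 3.150 $/kg
  material W: E = 43.92 GPa, ρ = 1842 kg/m³, cost = 5.400 $/kg
  material A: E = 126.2 GPa, ρ = 8906 kg/m³, cost = 9.100 $/kg
  material X: E = 128.0 GPa, ρ = 7048 kg/m³, cost = 0.5071 $/kg
  material X: M = 35.8 MN·m per $
  material W: M = 4.42 MN·m per $
  material A: M = 1.56 MN·m per $
  material V: M = 1.21 MN·m per $
  material P: M = 0.869 MN·m per $
The maximum is for material X.

material X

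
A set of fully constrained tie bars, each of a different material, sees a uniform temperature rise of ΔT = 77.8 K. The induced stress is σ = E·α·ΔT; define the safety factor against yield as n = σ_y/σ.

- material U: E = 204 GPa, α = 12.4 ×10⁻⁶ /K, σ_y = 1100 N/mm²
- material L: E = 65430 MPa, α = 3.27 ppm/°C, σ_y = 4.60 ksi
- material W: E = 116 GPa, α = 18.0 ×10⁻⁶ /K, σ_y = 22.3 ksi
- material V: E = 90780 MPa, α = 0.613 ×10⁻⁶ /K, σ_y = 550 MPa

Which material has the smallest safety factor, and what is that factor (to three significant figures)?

Per material, after unit conversion:
  material U: E = 204.0, α = 12.4, σ_y = 1100 → σ = 197 MPa, n = 5.59
  material L: E = 65.43, α = 3.27, σ_y = 31.72 → σ = 16.6 MPa, n = 1.91
  material W: E = 116.0, α = 18.0, σ_y = 153.8 → σ = 162 MPa, n = 0.946
  material V: E = 90.78, α = 0.613, σ_y = 550.0 → σ = 4.33 MPa, n = 127
Material W has the lowest safety factor, n = 0.946.

material W, n = 0.946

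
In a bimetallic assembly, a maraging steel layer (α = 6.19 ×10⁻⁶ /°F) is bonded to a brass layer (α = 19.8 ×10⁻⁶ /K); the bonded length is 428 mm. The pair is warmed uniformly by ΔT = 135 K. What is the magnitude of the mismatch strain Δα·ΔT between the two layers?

maraging steel: α = 6.19×10⁻⁶/°F × 9/5 = 11.1×10⁻⁶/K.
Δα = |11.1 − 19.8|×10⁻⁶/K = 8.66×10⁻⁶/K.
Mismatch strain = Δα·ΔT = 8.66×10⁻⁶ × 135.0 = 1.17×10⁻³.

1.17×10⁻³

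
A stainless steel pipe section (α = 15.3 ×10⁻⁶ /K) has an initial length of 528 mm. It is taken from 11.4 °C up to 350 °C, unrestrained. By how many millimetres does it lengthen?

2.74 mm

ΔT = 350 − 11.4 = 338.6 K.
ΔL = α·L₀·ΔT = 15.3×10⁻⁶ × 528 mm × 338.6 K = 2.74 mm.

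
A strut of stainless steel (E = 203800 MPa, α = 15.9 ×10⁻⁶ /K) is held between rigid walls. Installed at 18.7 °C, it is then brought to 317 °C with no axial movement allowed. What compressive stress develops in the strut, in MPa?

967 MPa

E = 203800 MPa = 203.8 GPa.
ΔT = 298.3 K. Constrained thermal stress σ = E·α·ΔT = 203.8×10³ MPa × 15.9×10⁻⁶ × 298.3 = 967 MPa (compressive).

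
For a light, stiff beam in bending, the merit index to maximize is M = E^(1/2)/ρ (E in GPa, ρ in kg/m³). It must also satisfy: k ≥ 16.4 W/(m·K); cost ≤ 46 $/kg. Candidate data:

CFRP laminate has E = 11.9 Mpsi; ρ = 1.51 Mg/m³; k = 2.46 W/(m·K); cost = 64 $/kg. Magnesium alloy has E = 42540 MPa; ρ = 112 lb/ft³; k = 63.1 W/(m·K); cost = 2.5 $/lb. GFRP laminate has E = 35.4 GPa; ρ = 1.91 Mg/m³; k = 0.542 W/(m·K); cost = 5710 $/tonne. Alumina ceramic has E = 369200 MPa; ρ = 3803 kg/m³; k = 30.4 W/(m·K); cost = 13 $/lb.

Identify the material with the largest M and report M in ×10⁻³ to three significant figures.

alumina ceramic, M = 5.05×10⁻³

Screen on constraints: k ≥ 16.4 W/(m·K); cost ≤ 46 $/kg. Survivors: magnesium alloy, alumina ceramic.
Convert each candidate to consistent units, then evaluate M:
  magnesium alloy: E = 42.54 GPa, ρ = 1794 kg/m³
  alumina ceramic: E = 369.2 GPa, ρ = 3803 kg/m³
  alumina ceramic: M = 5.05×10⁻³
  magnesium alloy: M = 3.64×10⁻³
Alumina ceramic ranks first.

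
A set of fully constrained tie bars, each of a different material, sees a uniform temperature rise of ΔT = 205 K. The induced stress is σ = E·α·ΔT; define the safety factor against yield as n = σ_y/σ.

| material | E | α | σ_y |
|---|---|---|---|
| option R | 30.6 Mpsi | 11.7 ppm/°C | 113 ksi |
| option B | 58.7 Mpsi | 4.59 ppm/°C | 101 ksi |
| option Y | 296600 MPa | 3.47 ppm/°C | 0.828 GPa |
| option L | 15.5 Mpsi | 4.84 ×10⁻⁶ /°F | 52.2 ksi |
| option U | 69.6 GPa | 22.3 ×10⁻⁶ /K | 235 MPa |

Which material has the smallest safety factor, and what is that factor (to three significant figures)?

Converting E to GPa, α to ×10⁻⁶/K, σ_y to MPa, then σ and n for each:
  option R: E = 211.0, α = 11.7, σ_y = 779.1 → σ = 506 MPa, n = 1.54
  option B: E = 404.7, α = 4.59, σ_y = 696.4 → σ = 381 MPa, n = 1.83
  option Y: E = 296.6, α = 3.47, σ_y = 828.0 → σ = 211 MPa, n = 3.92
  option L: E = 106.9, α = 8.71, σ_y = 359.9 → σ = 191 MPa, n = 1.89
  option U: E = 69.60, α = 22.3, σ_y = 235.0 → σ = 318 MPa, n = 0.739
Smallest n: option U with n = 0.739.

option U, n = 0.739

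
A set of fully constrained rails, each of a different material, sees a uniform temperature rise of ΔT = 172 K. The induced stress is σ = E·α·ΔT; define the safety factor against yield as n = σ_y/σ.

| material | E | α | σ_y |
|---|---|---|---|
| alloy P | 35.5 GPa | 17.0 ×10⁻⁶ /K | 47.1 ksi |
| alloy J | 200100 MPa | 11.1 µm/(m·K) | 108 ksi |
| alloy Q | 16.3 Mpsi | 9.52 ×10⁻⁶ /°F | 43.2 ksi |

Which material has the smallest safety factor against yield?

Converting E to GPa, α to ×10⁻⁶/K, σ_y to MPa, then σ and n for each:
  alloy P: E = 35.50, α = 17.0, σ_y = 324.7 → σ = 104 MPa, n = 3.13
  alloy J: E = 200.1, α = 11.1, σ_y = 744.6 → σ = 382 MPa, n = 1.95
  alloy Q: E = 112.4, α = 17.1, σ_y = 297.9 → σ = 331 MPa, n = 0.899
The minimum is alloy Q at n = 0.899.

alloy Q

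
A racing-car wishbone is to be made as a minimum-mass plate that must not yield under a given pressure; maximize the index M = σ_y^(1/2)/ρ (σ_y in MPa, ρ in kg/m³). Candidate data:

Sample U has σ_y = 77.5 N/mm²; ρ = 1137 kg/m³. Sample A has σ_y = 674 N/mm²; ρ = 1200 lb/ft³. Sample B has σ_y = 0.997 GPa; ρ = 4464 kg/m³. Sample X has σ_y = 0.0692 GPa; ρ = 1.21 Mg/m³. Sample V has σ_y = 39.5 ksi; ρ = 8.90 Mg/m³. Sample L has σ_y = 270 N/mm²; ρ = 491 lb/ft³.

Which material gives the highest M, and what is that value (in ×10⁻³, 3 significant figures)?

sample U, M = 7.74×10⁻³

In SI units:
  sample U: σ_y = 77.50 MPa, ρ = 1137 kg/m³
  sample A: σ_y = 674.0 MPa, ρ = 19220 kg/m³
  sample B: σ_y = 997.0 MPa, ρ = 4464 kg/m³
  sample X: σ_y = 69.20 MPa, ρ = 1210 kg/m³
  sample V: σ_y = 272.3 MPa, ρ = 8900 kg/m³
  sample L: σ_y = 270.0 MPa, ρ = 7865 kg/m³
  sample U: M = 7.74×10⁻³
  sample B: M = 7.07×10⁻³
  sample X: M = 6.87×10⁻³
  sample L: M = 2.09×10⁻³
  sample V: M = 1.85×10⁻³
  sample A: M = 1.35×10⁻³
Sample U ranks first.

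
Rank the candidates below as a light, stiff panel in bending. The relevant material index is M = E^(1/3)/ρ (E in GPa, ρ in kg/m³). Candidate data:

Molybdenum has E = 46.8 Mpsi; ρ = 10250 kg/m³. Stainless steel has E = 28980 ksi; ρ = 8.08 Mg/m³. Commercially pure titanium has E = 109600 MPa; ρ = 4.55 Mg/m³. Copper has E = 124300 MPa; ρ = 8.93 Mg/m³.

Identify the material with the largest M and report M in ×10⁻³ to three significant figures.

Putting every candidate on a common basis:
  molybdenum: E = 322.7 GPa, ρ = 10250 kg/m³
  stainless steel: E = 199.8 GPa, ρ = 8080 kg/m³
  commercially pure titanium: E = 109.6 GPa, ρ = 4550 kg/m³
  copper: E = 124.3 GPa, ρ = 8930 kg/m³
  commercially pure titanium: M = 1.05×10⁻³
  stainless steel: M = 0.724×10⁻³
  molybdenum: M = 0.669×10⁻³
  copper: M = 0.559×10⁻³
Commercially pure titanium has the largest M.

commercially pure titanium, M = 1.05×10⁻³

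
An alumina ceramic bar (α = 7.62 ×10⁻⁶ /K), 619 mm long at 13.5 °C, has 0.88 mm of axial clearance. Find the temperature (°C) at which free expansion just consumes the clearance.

200 °C

α·L₀·ΔT = 0.88 mm ⇒ ΔT = 0.88 / (7.62×10⁻⁶ × 619.0) = 186.6 K.
T = 13.5 + 186.6 = 200.1 °C.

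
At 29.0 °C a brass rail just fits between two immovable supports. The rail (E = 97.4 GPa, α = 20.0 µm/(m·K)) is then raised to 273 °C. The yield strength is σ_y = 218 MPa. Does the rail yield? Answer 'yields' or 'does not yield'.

ΔT = 244.0 K. Constrained thermal stress σ = E·α·ΔT = 97.40×10³ MPa × 20.0×10⁻⁶ × 244.0 = 475 MPa (compressive).
Compare to σ_y = 218 MPa: σ ≥ σ_y, so it yields.

yields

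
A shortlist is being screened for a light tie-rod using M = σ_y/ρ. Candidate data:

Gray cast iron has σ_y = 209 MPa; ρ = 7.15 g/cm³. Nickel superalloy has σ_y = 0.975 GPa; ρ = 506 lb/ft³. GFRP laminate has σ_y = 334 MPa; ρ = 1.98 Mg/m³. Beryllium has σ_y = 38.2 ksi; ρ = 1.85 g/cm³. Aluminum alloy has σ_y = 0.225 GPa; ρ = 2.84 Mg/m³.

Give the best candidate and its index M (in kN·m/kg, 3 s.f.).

Convert each candidate to consistent units, then evaluate M:
  gray cast iron: σ_y = 209.0 MPa, ρ = 7150 kg/m³
  nickel superalloy: σ_y = 975.0 MPa, ρ = 8105 kg/m³
  GFRP laminate: σ_y = 334.0 MPa, ρ = 1980 kg/m³
  beryllium: σ_y = 263.4 MPa, ρ = 1850 kg/m³
  aluminum alloy: σ_y = 225.0 MPa, ρ = 2840 kg/m³
  GFRP laminate: M = 169 kN·m/kg
  beryllium: M = 142 kN·m/kg
  nickel superalloy: M = 120 kN·m/kg
  aluminum alloy: M = 79.2 kN·m/kg
  gray cast iron: M = 29.2 kN·m/kg
GFRP laminate has the largest M.

GFRP laminate, M = 169 kN·m/kg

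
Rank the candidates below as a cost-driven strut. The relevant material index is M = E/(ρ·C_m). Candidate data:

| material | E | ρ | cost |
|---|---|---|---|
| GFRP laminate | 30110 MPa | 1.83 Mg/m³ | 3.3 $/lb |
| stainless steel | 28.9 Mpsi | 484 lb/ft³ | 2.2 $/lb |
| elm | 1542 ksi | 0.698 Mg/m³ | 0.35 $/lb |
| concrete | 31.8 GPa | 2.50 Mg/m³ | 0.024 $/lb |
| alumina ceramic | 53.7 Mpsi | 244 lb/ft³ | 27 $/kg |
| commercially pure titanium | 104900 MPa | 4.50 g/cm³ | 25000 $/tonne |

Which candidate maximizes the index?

Putting every candidate on a common basis:
  GFRP laminate: E = 30.11 GPa, ρ = 1830 kg/m³, cost = 7.275 $/kg
  stainless steel: E = 199.3 GPa, ρ = 7753 kg/m³, cost = 4.850 $/kg
  elm: E = 10.63 GPa, ρ = 698.0 kg/m³, cost = 0.7716 $/kg
  concrete: E = 31.80 GPa, ρ = 2500 kg/m³, cost = 0.05291 $/kg
  alumina ceramic: E = 370.2 GPa, ρ = 3909 kg/m³, cost = 27.00 $/kg
  commercially pure titanium: E = 104.9 GPa, ρ = 4500 kg/m³, cost = 25.00 $/kg
  concrete: M = 240 MN·m per $
  elm: M = 19.7 MN·m per $
  stainless steel: M = 5.30 MN·m per $
  alumina ceramic: M = 3.51 MN·m per $
  GFRP laminate: M = 2.26 MN·m per $
  commercially pure titanium: M = 0.932 MN·m per $
Concrete has the largest M.

concrete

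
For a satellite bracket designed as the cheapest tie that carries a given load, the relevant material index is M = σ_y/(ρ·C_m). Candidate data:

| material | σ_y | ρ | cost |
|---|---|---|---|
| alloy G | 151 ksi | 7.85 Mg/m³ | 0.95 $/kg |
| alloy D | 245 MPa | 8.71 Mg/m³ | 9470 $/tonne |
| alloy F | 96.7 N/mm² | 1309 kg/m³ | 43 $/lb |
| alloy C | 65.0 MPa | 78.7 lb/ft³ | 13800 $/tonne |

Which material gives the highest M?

alloy G

Putting every candidate on a common basis:
  alloy G: σ_y = 1041 MPa, ρ = 7850 kg/m³, cost = 0.9500 $/kg
  alloy D: σ_y = 245.0 MPa, ρ = 8710 kg/m³, cost = 9.470 $/kg
  alloy F: σ_y = 96.70 MPa, ρ = 1309 kg/m³, cost = 94.80 $/kg
  alloy C: σ_y = 65.00 MPa, ρ = 1261 kg/m³, cost = 13.80 $/kg
  alloy G: M = 140 kN·m per $
  alloy C: M = 3.74 kN·m per $
  alloy D: M = 2.97 kN·m per $
  alloy F: M = 0.779 kN·m per $
Highest index: alloy G.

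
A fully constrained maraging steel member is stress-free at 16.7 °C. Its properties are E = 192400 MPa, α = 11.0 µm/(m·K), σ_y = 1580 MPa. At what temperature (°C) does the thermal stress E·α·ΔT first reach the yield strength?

763 °C

E = 192400 MPa = 192.4 GPa.
E·α·ΔT = 1580 MPa ⇒ ΔT = 1580 / (192.4×10³ × 11.0×10⁻⁶) = 746.6 K.
T = 16.7 + 746.6 = 763.3 °C.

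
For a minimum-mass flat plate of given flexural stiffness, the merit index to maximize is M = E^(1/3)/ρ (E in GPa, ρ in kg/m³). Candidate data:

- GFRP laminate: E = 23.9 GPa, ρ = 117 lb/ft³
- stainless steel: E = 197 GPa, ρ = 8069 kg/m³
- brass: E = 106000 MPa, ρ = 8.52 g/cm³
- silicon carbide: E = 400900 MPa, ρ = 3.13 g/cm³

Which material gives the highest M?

silicon carbide

Convert each candidate to consistent units, then evaluate M:
  GFRP laminate: E = 23.90 GPa, ρ = 1874 kg/m³
  stainless steel: E = 197.0 GPa, ρ = 8069 kg/m³
  brass: E = 106.0 GPa, ρ = 8520 kg/m³
  silicon carbide: E = 400.9 GPa, ρ = 3130 kg/m³
  silicon carbide: M = 2.36×10⁻³
  GFRP laminate: M = 1.54×10⁻³
  stainless steel: M = 0.721×10⁻³
  brass: M = 0.555×10⁻³
Highest index: silicon carbide.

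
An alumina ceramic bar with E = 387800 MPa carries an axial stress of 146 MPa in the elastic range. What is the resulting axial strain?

E = 387800 MPa = 387.8 GPa = 387800 MPa.
ε = σ/E = 146 / 387800 = 3.76×10⁻⁴.

3.76×10⁻⁴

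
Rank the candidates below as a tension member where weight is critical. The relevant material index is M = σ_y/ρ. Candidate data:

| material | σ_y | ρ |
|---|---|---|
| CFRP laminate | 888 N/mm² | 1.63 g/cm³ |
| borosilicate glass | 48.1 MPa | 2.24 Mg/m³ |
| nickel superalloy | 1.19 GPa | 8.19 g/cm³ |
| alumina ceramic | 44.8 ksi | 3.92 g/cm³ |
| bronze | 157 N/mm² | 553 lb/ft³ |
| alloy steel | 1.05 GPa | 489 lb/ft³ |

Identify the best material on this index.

After converting to SI:
  CFRP laminate: σ_y = 888.0 MPa, ρ = 1630 kg/m³
  borosilicate glass: σ_y = 48.10 MPa, ρ = 2240 kg/m³
  nickel superalloy: σ_y = 1190 MPa, ρ = 8190 kg/m³
  alumina ceramic: σ_y = 308.9 MPa, ρ = 3920 kg/m³
  bronze: σ_y = 157.0 MPa, ρ = 8858 kg/m³
  alloy steel: σ_y = 1050 MPa, ρ = 7833 kg/m³
  CFRP laminate: M = 545 kN·m/kg
  nickel superalloy: M = 145 kN·m/kg
  alloy steel: M = 134 kN·m/kg
  alumina ceramic: M = 78.8 kN·m/kg
  borosilicate glass: M = 21.5 kN·m/kg
  bronze: M = 17.7 kN·m/kg
CFRP laminate has the largest M.

CFRP laminate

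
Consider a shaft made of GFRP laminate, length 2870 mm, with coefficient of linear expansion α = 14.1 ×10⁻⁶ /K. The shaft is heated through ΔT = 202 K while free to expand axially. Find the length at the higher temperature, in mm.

2878.2 mm

ΔL = α·L₀·ΔT = 14.1×10⁻⁶ × 2870 mm × 202.0 K = 8.17 mm.
L = L₀ + ΔL = 2870 + 8.17 = 2878.2 mm.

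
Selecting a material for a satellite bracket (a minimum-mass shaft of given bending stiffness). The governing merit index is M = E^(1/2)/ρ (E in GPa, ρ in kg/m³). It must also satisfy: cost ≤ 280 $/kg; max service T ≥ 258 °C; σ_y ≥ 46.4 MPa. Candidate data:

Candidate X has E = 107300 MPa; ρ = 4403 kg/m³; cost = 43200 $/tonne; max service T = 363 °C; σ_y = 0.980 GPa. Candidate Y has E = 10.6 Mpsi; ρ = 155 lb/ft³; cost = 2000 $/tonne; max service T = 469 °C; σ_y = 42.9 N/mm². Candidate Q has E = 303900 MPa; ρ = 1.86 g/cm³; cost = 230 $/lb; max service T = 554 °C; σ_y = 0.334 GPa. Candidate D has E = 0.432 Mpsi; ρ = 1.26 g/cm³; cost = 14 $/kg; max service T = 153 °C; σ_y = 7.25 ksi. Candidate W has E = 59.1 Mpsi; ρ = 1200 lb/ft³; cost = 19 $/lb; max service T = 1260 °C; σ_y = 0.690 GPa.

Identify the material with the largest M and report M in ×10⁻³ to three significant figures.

candidate X, M = 2.35×10⁻³

Screen on constraints: cost ≤ 280 $/kg; max service T ≥ 258 °C; σ_y ≥ 46.4 MPa. Survivors: candidate X, candidate W.
Putting every candidate on a common basis:
  candidate X: E = 107.3 GPa, ρ = 4403 kg/m³
  candidate W: E = 407.5 GPa, ρ = 19220 kg/m³
  candidate X: M = 2.35×10⁻³
  candidate W: M = 1.05×10⁻³
Candidate X has the largest M.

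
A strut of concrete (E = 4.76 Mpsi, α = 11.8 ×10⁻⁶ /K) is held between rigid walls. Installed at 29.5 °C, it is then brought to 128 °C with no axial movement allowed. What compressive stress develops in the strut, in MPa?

38.1 MPa

E = 4.76 Mpsi = 32.82 GPa.
ΔT = 98.50 K. Constrained thermal stress σ = E·α·ΔT = 32.82×10³ MPa × 11.8×10⁻⁶ × 98.50 = 38.1 MPa (compressive).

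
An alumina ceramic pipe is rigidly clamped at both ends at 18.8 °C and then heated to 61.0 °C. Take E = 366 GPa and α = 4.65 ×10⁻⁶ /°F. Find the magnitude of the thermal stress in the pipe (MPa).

129 MPa

α = 4.65×10⁻⁶/°F × 9/5 = 8.37×10⁻⁶/K.
ΔT = 42.20 K. Constrained thermal stress σ = E·α·ΔT = 366.0×10³ MPa × 8.37×10⁻⁶ × 42.20 = 129 MPa (compressive).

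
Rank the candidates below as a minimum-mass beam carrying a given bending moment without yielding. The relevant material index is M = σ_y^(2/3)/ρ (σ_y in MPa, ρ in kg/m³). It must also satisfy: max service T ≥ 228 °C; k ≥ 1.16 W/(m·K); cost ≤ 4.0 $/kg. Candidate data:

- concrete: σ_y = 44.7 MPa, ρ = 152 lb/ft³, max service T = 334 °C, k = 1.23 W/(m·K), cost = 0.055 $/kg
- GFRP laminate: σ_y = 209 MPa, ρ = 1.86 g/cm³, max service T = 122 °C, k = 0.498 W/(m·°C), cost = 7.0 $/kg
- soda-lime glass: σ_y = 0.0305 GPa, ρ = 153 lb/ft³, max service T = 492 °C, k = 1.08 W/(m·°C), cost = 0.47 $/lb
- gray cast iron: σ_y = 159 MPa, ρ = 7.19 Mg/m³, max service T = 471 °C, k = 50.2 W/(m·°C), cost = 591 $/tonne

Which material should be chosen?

concrete

Screen on constraints: max service T ≥ 228 °C; k ≥ 1.16 W/(m·K); cost ≤ 4.0 $/kg. Survivors: concrete, gray cast iron.
Putting every candidate on a common basis:
  concrete: σ_y = 44.70 MPa, ρ = 2435 kg/m³
  gray cast iron: σ_y = 159.0 MPa, ρ = 7190 kg/m³
  concrete: M = 5.17×10⁻³
  gray cast iron: M = 4.08×10⁻³
Concrete ranks first.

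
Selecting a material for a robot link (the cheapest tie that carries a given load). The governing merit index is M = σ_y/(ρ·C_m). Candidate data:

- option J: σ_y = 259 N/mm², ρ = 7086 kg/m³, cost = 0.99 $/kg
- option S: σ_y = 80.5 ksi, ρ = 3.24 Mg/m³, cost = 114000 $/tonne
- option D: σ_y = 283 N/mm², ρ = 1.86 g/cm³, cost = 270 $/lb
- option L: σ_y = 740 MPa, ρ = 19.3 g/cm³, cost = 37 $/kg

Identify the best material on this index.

option J

Putting every candidate on a common basis:
  option J: σ_y = 259.0 MPa, ρ = 7086 kg/m³, cost = 0.9900 $/kg
  option S: σ_y = 555.0 MPa, ρ = 3240 kg/m³, cost = 114.0 $/kg
  option D: σ_y = 283.0 MPa, ρ = 1860 kg/m³, cost = 595.2 $/kg
  option L: σ_y = 740.0 MPa, ρ = 19300 kg/m³, cost = 37.00 $/kg
  option J: M = 36.9 kN·m per $
  option S: M = 1.50 kN·m per $
  option L: M = 1.04 kN·m per $
  option D: M = 0.256 kN·m per $
Option J has the largest M.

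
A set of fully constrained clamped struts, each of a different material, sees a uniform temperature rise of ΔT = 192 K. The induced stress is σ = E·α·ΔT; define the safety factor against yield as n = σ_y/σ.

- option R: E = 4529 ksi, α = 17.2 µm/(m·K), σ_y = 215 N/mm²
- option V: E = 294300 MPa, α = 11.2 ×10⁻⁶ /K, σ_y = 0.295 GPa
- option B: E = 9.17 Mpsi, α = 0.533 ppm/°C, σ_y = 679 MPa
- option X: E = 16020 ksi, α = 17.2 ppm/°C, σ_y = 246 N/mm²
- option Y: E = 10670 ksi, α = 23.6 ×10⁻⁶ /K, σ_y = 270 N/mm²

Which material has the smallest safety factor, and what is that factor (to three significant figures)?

Per material, after unit conversion:
  option R: E = 31.23, α = 17.2, σ_y = 215.0 → σ = 103 MPa, n = 2.08
  option V: E = 294.3, α = 11.2, σ_y = 295.0 → σ = 633 MPa, n = 0.466
  option B: E = 63.22, α = 0.533, σ_y = 679.0 → σ = 6.47 MPa, n = 105
  option X: E = 110.5, α = 17.2, σ_y = 246.0 → σ = 365 MPa, n = 0.674
  option Y: E = 73.57, α = 23.6, σ_y = 270.0 → σ = 333 MPa, n = 0.810
Option V has the lowest safety factor, n = 0.466.

option V, n = 0.466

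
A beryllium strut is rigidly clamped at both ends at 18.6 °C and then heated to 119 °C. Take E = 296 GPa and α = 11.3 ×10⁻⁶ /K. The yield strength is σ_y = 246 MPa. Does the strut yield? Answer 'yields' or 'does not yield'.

ΔT = 100.4 K. Constrained thermal stress σ = E·α·ΔT = 296.0×10³ MPa × 11.3×10⁻⁶ × 100.4 = 336 MPa (compressive).
Compare to σ_y = 246 MPa: σ ≥ σ_y, so it yields.

yields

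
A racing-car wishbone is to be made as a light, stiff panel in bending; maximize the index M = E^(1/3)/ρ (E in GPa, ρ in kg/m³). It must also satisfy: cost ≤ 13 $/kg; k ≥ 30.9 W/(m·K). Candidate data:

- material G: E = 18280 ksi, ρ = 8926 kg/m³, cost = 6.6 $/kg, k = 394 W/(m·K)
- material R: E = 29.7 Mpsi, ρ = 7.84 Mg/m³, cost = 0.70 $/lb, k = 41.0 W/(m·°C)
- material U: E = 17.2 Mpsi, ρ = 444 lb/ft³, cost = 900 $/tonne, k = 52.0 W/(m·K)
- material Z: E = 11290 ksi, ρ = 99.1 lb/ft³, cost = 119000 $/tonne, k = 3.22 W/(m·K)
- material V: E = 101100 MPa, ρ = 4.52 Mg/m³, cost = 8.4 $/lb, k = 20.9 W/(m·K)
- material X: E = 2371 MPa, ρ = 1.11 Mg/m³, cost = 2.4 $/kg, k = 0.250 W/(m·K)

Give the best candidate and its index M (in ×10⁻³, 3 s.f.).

Screen on constraints: cost ≤ 13 $/kg; k ≥ 30.9 W/(m·K). Survivors: material G, material R, material U.
Putting every candidate on a common basis:
  material G: E = 126.0 GPa, ρ = 8926 kg/m³
  material R: E = 204.8 GPa, ρ = 7840 kg/m³
  material U: E = 118.6 GPa, ρ = 7112 kg/m³
  material R: M = 0.752×10⁻³
  material U: M = 0.691×10⁻³
  material G: M = 0.562×10⁻³
The maximum is for material R.

material R, M = 0.752×10⁻³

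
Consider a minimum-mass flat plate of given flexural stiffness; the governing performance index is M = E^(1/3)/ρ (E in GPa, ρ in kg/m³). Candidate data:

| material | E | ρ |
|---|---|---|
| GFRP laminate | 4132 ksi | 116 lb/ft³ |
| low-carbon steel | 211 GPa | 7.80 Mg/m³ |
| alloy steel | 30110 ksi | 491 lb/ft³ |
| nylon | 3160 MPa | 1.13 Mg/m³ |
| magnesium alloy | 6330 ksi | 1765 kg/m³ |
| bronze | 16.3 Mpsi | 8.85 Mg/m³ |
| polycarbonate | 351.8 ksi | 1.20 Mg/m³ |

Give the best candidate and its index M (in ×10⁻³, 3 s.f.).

Normalizing units and computing the index:
  GFRP laminate: E = 28.49 GPa, ρ = 1858 kg/m³
  low-carbon steel: E = 211.0 GPa, ρ = 7800 kg/m³
  alloy steel: E = 207.6 GPa, ρ = 7865 kg/m³
  nylon: E = 3.160 GPa, ρ = 1130 kg/m³
  magnesium alloy: E = 43.64 GPa, ρ = 1765 kg/m³
  bronze: E = 112.4 GPa, ρ = 8850 kg/m³
  polycarbonate: E = 2.426 GPa, ρ = 1200 kg/m³
  magnesium alloy: M = 1.99×10⁻³
  GFRP laminate: M = 1.64×10⁻³
  nylon: M = 1.30×10⁻³
  polycarbonate: M = 1.12×10⁻³
  low-carbon steel: M = 0.763×10⁻³
  alloy steel: M = 0.753×10⁻³
  bronze: M = 0.545×10⁻³
Magnesium alloy ranks first.

magnesium alloy, M = 1.99×10⁻³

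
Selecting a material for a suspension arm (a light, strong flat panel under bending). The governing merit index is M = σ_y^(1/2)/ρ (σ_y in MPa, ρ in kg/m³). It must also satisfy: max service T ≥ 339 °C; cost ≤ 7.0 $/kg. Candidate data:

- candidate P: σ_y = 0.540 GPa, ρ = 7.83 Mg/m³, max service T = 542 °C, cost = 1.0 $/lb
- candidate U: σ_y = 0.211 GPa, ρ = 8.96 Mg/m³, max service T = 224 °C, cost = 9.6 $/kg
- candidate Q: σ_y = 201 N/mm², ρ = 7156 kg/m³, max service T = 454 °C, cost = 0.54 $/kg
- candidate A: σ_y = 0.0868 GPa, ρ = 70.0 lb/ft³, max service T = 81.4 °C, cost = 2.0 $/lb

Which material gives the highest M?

candidate P

Screen on constraints: max service T ≥ 339 °C; cost ≤ 7.0 $/kg. Survivors: candidate P, candidate Q.
Putting every candidate on a common basis:
  candidate P: σ_y = 540.0 MPa, ρ = 7830 kg/m³
  candidate Q: σ_y = 201.0 MPa, ρ = 7156 kg/m³
  candidate P: M = 2.97×10⁻³
  candidate Q: M = 1.98×10⁻³
Candidate P ranks first.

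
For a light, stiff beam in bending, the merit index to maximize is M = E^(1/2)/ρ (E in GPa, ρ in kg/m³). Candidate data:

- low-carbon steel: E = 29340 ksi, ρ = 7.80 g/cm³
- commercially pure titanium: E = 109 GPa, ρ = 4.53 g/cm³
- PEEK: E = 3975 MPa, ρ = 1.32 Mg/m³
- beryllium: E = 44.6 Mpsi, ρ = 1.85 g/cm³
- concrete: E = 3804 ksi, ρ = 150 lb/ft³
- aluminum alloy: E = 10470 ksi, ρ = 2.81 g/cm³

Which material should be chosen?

In SI units:
  low-carbon steel: E = 202.3 GPa, ρ = 7800 kg/m³
  commercially pure titanium: E = 109.0 GPa, ρ = 4530 kg/m³
  PEEK: E = 3.975 GPa, ρ = 1320 kg/m³
  beryllium: E = 307.5 GPa, ρ = 1850 kg/m³
  concrete: E = 26.23 GPa, ρ = 2403 kg/m³
  aluminum alloy: E = 72.19 GPa, ρ = 2810 kg/m³
  beryllium: M = 9.48×10⁻³
  aluminum alloy: M = 3.02×10⁻³
  commercially pure titanium: M = 2.30×10⁻³
  concrete: M = 2.13×10⁻³
  low-carbon steel: M = 1.82×10⁻³
  PEEK: M = 1.51×10⁻³
The maximum is for beryllium.

beryllium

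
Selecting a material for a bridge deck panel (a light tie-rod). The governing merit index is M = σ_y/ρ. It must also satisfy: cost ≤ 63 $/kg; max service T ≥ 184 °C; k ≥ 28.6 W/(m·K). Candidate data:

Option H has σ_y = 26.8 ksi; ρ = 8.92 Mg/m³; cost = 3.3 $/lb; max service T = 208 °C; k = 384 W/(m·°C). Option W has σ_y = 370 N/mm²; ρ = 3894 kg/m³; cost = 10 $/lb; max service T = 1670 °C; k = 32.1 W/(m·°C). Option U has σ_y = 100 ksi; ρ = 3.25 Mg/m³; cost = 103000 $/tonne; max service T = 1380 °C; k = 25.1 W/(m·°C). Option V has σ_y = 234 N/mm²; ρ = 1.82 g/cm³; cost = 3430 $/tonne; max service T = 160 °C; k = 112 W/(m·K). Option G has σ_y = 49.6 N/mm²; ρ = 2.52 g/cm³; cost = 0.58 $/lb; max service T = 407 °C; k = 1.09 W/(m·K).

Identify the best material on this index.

option W

Screen on constraints: cost ≤ 63 $/kg; max service T ≥ 184 °C; k ≥ 28.6 W/(m·K). Survivors: option H, option W.
Convert each candidate to consistent units, then evaluate M:
  option H: σ_y = 184.8 MPa, ρ = 8920 kg/m³
  option W: σ_y = 370.0 MPa, ρ = 3894 kg/m³
  option W: M = 95.0 kN·m/kg
  option H: M = 20.7 kN·m/kg
The maximum is for option W.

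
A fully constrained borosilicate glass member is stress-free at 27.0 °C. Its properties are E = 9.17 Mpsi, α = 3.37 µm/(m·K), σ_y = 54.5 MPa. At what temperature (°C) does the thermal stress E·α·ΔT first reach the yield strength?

283 °C

E = 9.17 Mpsi = 63.22 GPa.
E·α·ΔT = 54.50 MPa ⇒ ΔT = 54.50 / (63.22×10³ × 3.37×10⁻⁶) = 255.8 K.
T = 27.0 + 255.8 = 282.8 °C.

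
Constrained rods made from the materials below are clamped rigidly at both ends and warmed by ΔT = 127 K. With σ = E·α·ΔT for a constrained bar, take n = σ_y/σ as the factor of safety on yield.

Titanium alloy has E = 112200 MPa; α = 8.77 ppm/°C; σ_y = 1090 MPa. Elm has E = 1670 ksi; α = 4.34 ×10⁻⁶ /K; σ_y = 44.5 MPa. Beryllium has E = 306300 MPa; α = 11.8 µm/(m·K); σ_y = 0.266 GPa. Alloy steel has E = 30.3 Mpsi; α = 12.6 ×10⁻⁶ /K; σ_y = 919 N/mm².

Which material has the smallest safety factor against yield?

In consistent units (E in GPa, α in ×10⁻⁶/K, σ_y in MPa):
  titanium alloy: E = 112.2, α = 8.77, σ_y = 1090 → σ = 125 MPa, n = 8.72
  elm: E = 11.51, α = 4.34, σ_y = 44.50 → σ = 6.35 MPa, n = 7.01
  beryllium: E = 306.3, α = 11.8, σ_y = 266.0 → σ = 459 MPa, n = 0.579
  alloy steel: E = 208.9, α = 12.6, σ_y = 919.0 → σ = 334 MPa, n = 2.75
Smallest n: beryllium with n = 0.579.

beryllium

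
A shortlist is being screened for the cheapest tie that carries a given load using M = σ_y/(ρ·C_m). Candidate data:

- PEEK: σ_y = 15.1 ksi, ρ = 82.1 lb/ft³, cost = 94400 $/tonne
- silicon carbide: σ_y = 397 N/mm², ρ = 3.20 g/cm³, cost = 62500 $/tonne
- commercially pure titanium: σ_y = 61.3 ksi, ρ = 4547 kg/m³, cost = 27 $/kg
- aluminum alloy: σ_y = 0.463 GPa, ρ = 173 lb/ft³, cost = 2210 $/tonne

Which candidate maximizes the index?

aluminum alloy

After converting to SI:
  PEEK: σ_y = 104.1 MPa, ρ = 1315 kg/m³, cost = 94.40 $/kg
  silicon carbide: σ_y = 397.0 MPa, ρ = 3200 kg/m³, cost = 62.50 $/kg
  commercially pure titanium: σ_y = 422.6 MPa, ρ = 4547 kg/m³, cost = 27.00 $/kg
  aluminum alloy: σ_y = 463.0 MPa, ρ = 2771 kg/m³, cost = 2.210 $/kg
  aluminum alloy: M = 75.6 kN·m per $
  commercially pure titanium: M = 3.44 kN·m per $
  silicon carbide: M = 1.99 kN·m per $
  PEEK: M = 0.839 kN·m per $
The maximum is for aluminum alloy.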